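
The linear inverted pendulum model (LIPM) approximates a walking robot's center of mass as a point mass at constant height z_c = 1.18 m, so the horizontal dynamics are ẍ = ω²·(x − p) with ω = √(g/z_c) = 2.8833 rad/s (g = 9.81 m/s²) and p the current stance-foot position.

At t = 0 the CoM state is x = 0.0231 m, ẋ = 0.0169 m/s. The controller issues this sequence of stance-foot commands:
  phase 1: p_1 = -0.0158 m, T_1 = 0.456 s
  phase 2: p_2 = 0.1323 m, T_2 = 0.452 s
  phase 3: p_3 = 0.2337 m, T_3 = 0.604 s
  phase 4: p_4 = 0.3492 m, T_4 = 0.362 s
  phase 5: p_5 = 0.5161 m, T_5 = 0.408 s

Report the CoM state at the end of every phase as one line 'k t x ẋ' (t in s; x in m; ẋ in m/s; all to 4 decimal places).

1 0.4560 0.0720 0.2275
2 0.9080 0.1476 0.1532
3 1.5120 0.1274 -0.2360
4 1.8740 -0.1066 -1.1720
5 2.2820 -1.1858 -4.7149

phase 1: p=-0.0158, T=0.456, ωT=1.314785, cosh=1.996241, sinh=1.727709; start (x,ẋ)=(0.023100, 0.016900) → end (x,ẋ)=(0.071980, 0.227517)
phase 2: p=0.1323, T=0.452, ωT=1.303252, cosh=1.976447, sinh=1.704800; start (x,ẋ)=(0.071980, 0.227517) → end (x,ẋ)=(0.147605, 0.153177)
phase 3: p=0.2337, T=0.604, ωT=1.741513, cosh=2.940613, sinh=2.765358; start (x,ẋ)=(0.147605, 0.153177) → end (x,ẋ)=(0.127439, -0.236032)
phase 4: p=0.3492, T=0.362, ωT=1.043755, cosh=1.595995, sinh=1.243865; start (x,ẋ)=(0.127439, -0.236032) → end (x,ẋ)=(-0.106554, -1.172036)
phase 5: p=0.5161, T=0.408, ωT=1.176386, cosh=1.775513, sinh=1.467122; start (x,ẋ)=(-0.106554, -1.172036) → end (x,ẋ)=(-1.185803, -4.714888)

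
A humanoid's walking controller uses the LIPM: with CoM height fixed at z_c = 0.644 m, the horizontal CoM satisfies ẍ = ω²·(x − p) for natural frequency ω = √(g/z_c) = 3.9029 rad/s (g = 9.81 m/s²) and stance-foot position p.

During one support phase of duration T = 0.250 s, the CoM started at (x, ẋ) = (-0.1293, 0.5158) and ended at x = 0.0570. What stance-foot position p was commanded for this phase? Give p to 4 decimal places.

p = -0.1990

ωT = 3.9029·0.250 = 0.975725; cosh(ωT) = 1.515004, sinh(ωT) = 1.138086
x(T) = p + (x₀−p)·cosh(ωT) + (ẋ₀/ω)·sinh(ωT) ⇒ p·(1 − cosh) = x(T) − x₀·cosh − (ẋ₀/ω)·sinh
numerator   = 0.0570 − (-0.1293)·1.515004 − (0.5158/3.9029)·1.138086 = 0.102483
denominator = 1 − 1.515004 = -0.515004
p = 0.102483 / -0.515004 = -0.1990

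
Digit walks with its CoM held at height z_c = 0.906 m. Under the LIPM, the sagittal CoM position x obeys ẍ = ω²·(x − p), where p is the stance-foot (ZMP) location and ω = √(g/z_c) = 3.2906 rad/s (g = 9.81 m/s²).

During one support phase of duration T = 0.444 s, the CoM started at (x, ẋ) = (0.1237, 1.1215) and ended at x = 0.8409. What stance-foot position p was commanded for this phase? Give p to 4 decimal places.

ωT = 3.2906·0.444 = 1.461026; cosh(ωT) = 2.271190, sinh(ωT) = 2.039192
x(T) = p + (x₀−p)·cosh(ωT) + (ẋ₀/ω)·sinh(ωT) ⇒ p·(1 − cosh) = x(T) − x₀·cosh − (ẋ₀/ω)·sinh
numerator   = 0.8409 − (0.1237)·2.271190 − (1.1215/3.2906)·2.039192 = -0.135042
denominator = 1 − 2.271190 = -1.271190
p = -0.135042 / -1.271190 = 0.1062

p = 0.1062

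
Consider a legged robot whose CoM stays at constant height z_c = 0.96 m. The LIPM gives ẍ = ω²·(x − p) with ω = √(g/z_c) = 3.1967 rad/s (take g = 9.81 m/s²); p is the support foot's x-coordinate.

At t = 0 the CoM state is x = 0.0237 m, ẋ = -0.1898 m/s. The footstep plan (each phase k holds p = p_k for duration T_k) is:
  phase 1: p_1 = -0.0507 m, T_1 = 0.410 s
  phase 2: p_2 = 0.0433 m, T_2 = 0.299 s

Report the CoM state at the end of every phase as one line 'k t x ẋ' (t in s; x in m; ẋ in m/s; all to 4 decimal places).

phase 1: p=-0.0507, T=0.410, ωT=1.310647, cosh=1.989109, sinh=1.719463; start (x,ẋ)=(0.023700, -0.189800) → end (x,ẋ)=(-0.004801, 0.031415)
phase 2: p=0.0433, T=0.299, ωT=0.955813, cosh=1.492642, sinh=1.108143; start (x,ẋ)=(-0.004801, 0.031415) → end (x,ẋ)=(-0.017608, -0.123503)

1 0.4100 -0.0048 0.0314
2 0.7090 -0.0176 -0.1235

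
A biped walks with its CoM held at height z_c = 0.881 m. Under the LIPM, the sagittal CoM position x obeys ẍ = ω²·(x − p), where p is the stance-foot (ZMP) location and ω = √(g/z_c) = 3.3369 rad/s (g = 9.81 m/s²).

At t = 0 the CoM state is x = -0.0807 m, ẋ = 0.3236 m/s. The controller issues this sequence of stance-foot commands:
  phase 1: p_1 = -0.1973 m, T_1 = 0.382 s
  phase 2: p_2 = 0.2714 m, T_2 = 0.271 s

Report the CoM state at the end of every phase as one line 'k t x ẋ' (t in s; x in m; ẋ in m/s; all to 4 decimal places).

1 0.3820 0.1875 1.2657
2 0.6530 0.5425 1.5303

phase 1: p=-0.1973, T=0.382, ωT=1.274696, cosh=1.928564, sinh=1.649048; start (x,ẋ)=(-0.080700, 0.323600) → end (x,ẋ)=(0.187489, 1.265699)
phase 2: p=0.2714, T=0.271, ωT=0.904300, cosh=1.437514, sinh=1.032688; start (x,ẋ)=(0.187489, 1.265699) → end (x,ẋ)=(0.542480, 1.530305)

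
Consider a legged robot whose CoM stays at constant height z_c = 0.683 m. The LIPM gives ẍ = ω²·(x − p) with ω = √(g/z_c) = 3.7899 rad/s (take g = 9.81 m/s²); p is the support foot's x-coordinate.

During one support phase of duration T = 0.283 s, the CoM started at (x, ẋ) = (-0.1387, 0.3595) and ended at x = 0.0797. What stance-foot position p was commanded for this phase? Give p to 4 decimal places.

p = -0.2905

ωT = 3.7899·0.283 = 1.072542; cosh(ωT) = 1.632468, sinh(ωT) = 1.290331
x(T) = p + (x₀−p)·cosh(ωT) + (ẋ₀/ω)·sinh(ωT) ⇒ p·(1 − cosh) = x(T) − x₀·cosh − (ẋ₀/ω)·sinh
numerator   = 0.0797 − (-0.1387)·1.632468 − (0.3595/3.7899)·1.290331 = 0.183726
denominator = 1 − 1.632468 = -0.632468
p = 0.183726 / -0.632468 = -0.2905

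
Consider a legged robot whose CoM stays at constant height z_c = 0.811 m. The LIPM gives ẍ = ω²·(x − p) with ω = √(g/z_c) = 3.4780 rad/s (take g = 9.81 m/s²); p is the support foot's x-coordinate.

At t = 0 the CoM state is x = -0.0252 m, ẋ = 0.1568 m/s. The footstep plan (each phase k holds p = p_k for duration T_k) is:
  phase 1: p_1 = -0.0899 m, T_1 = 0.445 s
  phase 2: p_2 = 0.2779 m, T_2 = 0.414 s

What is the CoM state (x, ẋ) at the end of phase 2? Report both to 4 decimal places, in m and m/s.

x = 0.5477, ẋ = 1.2379

phase 1: p=-0.0899, T=0.445, ωT=1.547710, cosh=2.456714, sinh=2.243979; start (x,ẋ)=(-0.025200, 0.156800) → end (x,ẋ)=(0.170216, 0.890168)
phase 2: p=0.2779, T=0.414, ωT=1.439892, cosh=2.228597, sinh=1.991643; start (x,ẋ)=(0.170216, 0.890168) → end (x,ẋ)=(0.547661, 1.237902)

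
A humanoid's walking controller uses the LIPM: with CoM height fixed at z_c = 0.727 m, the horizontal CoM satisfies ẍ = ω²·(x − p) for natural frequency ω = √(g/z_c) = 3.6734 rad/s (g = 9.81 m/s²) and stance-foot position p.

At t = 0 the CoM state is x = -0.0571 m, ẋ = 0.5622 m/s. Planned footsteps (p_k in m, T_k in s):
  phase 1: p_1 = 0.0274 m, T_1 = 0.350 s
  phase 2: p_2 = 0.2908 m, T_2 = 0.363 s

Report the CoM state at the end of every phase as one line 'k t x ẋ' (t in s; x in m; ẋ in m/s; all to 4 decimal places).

phase 1: p=0.0274, T=0.350, ωT=1.285690, cosh=1.946811, sinh=1.670352; start (x,ẋ)=(-0.057100, 0.562200) → end (x,ẋ)=(0.118535, 0.576016)
phase 2: p=0.2908, T=0.363, ωT=1.333444, cosh=2.028828, sinh=1.765260; start (x,ẋ)=(0.118535, 0.576016) → end (x,ẋ)=(0.218111, 0.051588)

1 0.3500 0.1185 0.5760
2 0.7130 0.2181 0.0516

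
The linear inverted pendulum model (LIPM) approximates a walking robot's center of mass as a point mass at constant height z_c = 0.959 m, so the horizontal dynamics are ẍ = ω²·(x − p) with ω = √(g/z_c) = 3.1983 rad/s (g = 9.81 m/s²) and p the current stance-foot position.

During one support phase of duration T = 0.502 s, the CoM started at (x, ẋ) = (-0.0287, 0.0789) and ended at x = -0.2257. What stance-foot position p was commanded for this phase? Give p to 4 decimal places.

ωT = 3.1983·0.502 = 1.605547; cosh(ωT) = 2.590681, sinh(ωT) = 2.389901
x(T) = p + (x₀−p)·cosh(ωT) + (ẋ₀/ω)·sinh(ωT) ⇒ p·(1 − cosh) = x(T) − x₀·cosh − (ẋ₀/ω)·sinh
numerator   = -0.2257 − (-0.0287)·2.590681 − (0.0789/3.1983)·2.389901 = -0.210305
denominator = 1 − 2.590681 = -1.590681
p = -0.210305 / -1.590681 = 0.1322

p = 0.1322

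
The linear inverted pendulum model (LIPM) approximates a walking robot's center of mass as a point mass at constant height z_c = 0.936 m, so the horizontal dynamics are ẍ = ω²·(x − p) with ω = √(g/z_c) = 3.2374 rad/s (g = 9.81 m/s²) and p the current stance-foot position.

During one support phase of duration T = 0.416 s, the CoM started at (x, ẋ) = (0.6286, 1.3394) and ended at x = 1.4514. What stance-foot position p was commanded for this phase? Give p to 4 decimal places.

ωT = 3.2374·0.416 = 1.346758; cosh(ωT) = 2.052512, sinh(ωT) = 1.792430
x(T) = p + (x₀−p)·cosh(ωT) + (ẋ₀/ω)·sinh(ωT) ⇒ p·(1 − cosh) = x(T) − x₀·cosh − (ẋ₀/ω)·sinh
numerator   = 1.4514 − (0.6286)·2.052512 − (1.3394/3.2374)·1.792430 = -0.580386
denominator = 1 − 2.052512 = -1.052512
p = -0.580386 / -1.052512 = 0.5514

p = 0.5514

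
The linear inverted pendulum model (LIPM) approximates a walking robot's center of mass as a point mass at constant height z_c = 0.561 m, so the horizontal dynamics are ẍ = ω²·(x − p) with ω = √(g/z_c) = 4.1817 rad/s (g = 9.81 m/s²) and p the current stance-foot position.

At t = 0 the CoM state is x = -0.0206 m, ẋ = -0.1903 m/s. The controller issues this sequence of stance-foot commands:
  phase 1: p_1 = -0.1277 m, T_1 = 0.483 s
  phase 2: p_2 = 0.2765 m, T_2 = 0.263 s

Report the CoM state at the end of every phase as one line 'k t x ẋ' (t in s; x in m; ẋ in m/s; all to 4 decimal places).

phase 1: p=-0.1277, T=0.483, ωT=2.019761, cosh=3.834606, sinh=3.701919; start (x,ẋ)=(-0.020600, -0.190300) → end (x,ẋ)=(0.114520, 0.928216)
phase 2: p=0.2765, T=0.263, ωT=1.099787, cosh=1.668234, sinh=1.335292; start (x,ẋ)=(0.114520, 0.928216) → end (x,ẋ)=(0.302676, 0.644020)

1 0.4830 0.1145 0.9282
2 0.7460 0.3027 0.6440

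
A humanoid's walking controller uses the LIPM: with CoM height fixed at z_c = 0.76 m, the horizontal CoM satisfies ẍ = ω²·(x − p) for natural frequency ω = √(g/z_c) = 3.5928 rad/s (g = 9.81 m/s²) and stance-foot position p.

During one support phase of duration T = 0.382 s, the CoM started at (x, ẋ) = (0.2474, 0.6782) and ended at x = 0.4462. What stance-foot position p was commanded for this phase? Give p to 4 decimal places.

p = 0.3835

ωT = 3.5928·0.382 = 1.372450; cosh(ωT) = 2.099244, sinh(ωT) = 1.845759
x(T) = p + (x₀−p)·cosh(ωT) + (ẋ₀/ω)·sinh(ωT) ⇒ p·(1 − cosh) = x(T) − x₀·cosh − (ẋ₀/ω)·sinh
numerator   = 0.4462 − (0.2474)·2.099244 − (0.6782/3.5928)·1.845759 = -0.421570
denominator = 1 − 2.099244 = -1.099244
p = -0.421570 / -1.099244 = 0.3835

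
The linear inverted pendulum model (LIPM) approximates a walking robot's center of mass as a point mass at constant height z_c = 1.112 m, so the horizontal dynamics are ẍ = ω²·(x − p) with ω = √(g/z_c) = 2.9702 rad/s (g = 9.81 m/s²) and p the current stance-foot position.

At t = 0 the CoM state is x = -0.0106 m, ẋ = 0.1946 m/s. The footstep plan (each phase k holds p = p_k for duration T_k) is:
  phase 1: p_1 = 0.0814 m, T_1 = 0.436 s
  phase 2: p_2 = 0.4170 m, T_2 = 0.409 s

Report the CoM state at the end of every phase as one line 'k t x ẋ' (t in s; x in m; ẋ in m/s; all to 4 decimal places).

1 0.4360 0.0115 -0.0795
2 0.8450 -0.3675 -1.9964

phase 1: p=0.0814, T=0.436, ωT=1.295007, cosh=1.962459, sinh=1.688563; start (x,ẋ)=(-0.010600, 0.194600) → end (x,ẋ)=(0.011484, -0.079520)
phase 2: p=0.4170, T=0.409, ωT=1.214812, cosh=1.833213, sinh=1.536447; start (x,ẋ)=(0.011484, -0.079520) → end (x,ẋ)=(-0.367531, -1.996370)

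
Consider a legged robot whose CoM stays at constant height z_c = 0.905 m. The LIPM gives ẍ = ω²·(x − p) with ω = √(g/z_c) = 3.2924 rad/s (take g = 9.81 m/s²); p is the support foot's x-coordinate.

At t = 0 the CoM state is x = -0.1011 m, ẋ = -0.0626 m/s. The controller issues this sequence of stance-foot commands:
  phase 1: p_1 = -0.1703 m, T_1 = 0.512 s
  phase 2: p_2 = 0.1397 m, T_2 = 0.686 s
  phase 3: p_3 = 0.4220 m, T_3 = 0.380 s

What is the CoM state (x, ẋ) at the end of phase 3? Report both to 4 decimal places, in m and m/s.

x = -0.7710, ẋ = -3.6331

phase 1: p=-0.1703, T=0.512, ωT=1.685709, cosh=2.790794, sinh=2.605481; start (x,ẋ)=(-0.101100, -0.062600) → end (x,ẋ)=(-0.026716, 0.418914)
phase 2: p=0.1397, T=0.686, ωT=2.258586, cosh=4.837025, sinh=4.732527; start (x,ẋ)=(-0.026716, 0.418914) → end (x,ẋ)=(-0.063110, -0.566699)
phase 3: p=0.4220, T=0.380, ωT=1.251112, cosh=1.890206, sinh=1.604020; start (x,ẋ)=(-0.063110, -0.566699) → end (x,ẋ)=(-0.771047, -3.633079)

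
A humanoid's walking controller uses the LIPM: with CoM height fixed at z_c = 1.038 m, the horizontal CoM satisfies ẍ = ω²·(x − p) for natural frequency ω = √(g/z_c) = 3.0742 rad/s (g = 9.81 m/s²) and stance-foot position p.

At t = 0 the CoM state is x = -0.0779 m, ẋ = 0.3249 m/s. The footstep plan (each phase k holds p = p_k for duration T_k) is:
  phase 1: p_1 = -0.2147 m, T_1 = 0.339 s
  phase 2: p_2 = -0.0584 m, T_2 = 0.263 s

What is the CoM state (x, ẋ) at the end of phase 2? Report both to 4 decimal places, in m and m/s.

x = 0.5054, ẋ = 1.9323

phase 1: p=-0.2147, T=0.339, ωT=1.042154, cosh=1.594006, sinh=1.241311; start (x,ẋ)=(-0.077900, 0.324900) → end (x,ẋ)=(0.134549, 1.039927)
phase 2: p=-0.0584, T=0.263, ωT=0.808515, cosh=1.345045, sinh=0.899526; start (x,ẋ)=(0.134549, 1.039927) → end (x,ẋ)=(0.505413, 1.932316)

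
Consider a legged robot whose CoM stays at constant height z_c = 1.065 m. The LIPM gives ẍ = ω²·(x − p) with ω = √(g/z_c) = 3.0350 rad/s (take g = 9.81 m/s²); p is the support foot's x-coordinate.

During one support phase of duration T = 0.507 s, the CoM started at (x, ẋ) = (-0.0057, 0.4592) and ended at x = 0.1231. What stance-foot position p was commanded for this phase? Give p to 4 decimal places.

p = 0.1387

ωT = 3.0350·0.507 = 1.538745; cosh(ωT) = 2.436695, sinh(ωT) = 2.222045
x(T) = p + (x₀−p)·cosh(ωT) + (ẋ₀/ω)·sinh(ωT) ⇒ p·(1 − cosh) = x(T) − x₀·cosh − (ẋ₀/ω)·sinh
numerator   = 0.1231 − (-0.0057)·2.436695 − (0.4592/3.0350)·2.222045 = -0.199210
denominator = 1 − 2.436695 = -1.436695
p = -0.199210 / -1.436695 = 0.1387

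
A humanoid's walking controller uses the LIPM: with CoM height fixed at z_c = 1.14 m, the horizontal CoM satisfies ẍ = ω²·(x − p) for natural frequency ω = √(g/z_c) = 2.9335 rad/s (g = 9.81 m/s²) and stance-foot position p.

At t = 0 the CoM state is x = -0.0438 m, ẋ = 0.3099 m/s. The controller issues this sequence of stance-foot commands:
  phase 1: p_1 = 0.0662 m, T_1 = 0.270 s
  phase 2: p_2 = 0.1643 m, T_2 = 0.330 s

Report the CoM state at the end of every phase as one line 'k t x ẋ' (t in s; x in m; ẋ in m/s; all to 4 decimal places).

phase 1: p=0.0662, T=0.270, ωT=0.792045, cosh=1.330412, sinh=0.877495; start (x,ẋ)=(-0.043800, 0.309900) → end (x,ẋ)=(0.012555, 0.129140)
phase 2: p=0.1643, T=0.330, ωT=0.968055, cosh=1.506320, sinh=1.126499; start (x,ẋ)=(0.012555, 0.129140) → end (x,ẋ)=(-0.014686, -0.306928)

1 0.2700 0.0126 0.1291
2 0.6000 -0.0147 -0.3069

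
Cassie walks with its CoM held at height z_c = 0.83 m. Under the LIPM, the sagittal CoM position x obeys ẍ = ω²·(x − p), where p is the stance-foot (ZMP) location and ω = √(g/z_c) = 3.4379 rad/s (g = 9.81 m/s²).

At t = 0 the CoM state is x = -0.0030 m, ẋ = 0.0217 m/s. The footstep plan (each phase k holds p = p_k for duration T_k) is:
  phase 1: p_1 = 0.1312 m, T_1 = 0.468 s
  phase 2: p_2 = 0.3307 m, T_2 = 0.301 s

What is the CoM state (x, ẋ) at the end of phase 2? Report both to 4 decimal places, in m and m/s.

phase 1: p=0.1312, T=0.468, ωT=1.608937, cosh=2.598799, sinh=2.398698; start (x,ẋ)=(-0.003000, 0.021700) → end (x,ẋ)=(-0.202418, -1.050284)
phase 2: p=0.3307, T=0.301, ωT=1.034808, cosh=1.584930, sinh=1.229635; start (x,ẋ)=(-0.202418, -1.050284) → end (x,ẋ)=(-0.889911, -3.918312)

x = -0.8899, ẋ = -3.9183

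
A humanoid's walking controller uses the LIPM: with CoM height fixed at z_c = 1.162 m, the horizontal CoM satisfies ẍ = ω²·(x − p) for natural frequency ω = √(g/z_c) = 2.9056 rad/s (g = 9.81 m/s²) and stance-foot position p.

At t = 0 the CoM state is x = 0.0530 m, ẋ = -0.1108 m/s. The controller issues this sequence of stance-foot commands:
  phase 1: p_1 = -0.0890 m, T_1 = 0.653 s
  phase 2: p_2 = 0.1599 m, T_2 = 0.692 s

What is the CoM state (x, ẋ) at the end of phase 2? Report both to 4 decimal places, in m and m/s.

phase 1: p=-0.0890, T=0.653, ωT=1.897357, cosh=3.409105, sinh=3.259141; start (x,ẋ)=(0.053000, -0.110800) → end (x,ẋ)=(0.270811, 0.966977)
phase 2: p=0.1599, T=0.692, ωT=2.010675, cosh=3.801128, sinh=3.667230; start (x,ẋ)=(0.270811, 0.966977) → end (x,ẋ)=(1.801934, 4.857419)

x = 1.8019, ẋ = 4.8574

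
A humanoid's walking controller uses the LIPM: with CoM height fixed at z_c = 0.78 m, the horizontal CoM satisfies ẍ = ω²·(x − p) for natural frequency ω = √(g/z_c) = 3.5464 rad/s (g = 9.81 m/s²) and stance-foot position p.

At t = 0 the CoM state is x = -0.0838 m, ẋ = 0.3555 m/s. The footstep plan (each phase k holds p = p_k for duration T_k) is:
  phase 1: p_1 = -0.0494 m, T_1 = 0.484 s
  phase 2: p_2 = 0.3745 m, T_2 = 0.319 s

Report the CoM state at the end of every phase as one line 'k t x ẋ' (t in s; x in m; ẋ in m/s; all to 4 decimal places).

1 0.4840 0.1217 0.6926
2 0.8030 0.2131 -0.0597

phase 1: p=-0.0494, T=0.484, ωT=1.716458, cosh=2.872241, sinh=2.692540; start (x,ẋ)=(-0.083800, 0.355500) → end (x,ẋ)=(0.121702, 0.692602)
phase 2: p=0.3745, T=0.319, ωT=1.131302, cosh=1.711151, sinh=1.388538; start (x,ẋ)=(0.121702, 0.692602) → end (x,ẋ)=(0.213102, -0.059710)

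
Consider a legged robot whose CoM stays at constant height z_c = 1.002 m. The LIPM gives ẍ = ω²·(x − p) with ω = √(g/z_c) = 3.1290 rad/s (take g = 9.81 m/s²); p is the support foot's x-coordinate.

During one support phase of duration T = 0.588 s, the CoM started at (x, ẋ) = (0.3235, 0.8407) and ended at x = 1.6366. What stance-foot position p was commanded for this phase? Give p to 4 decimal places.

p = 0.1041

ωT = 3.1290·0.588 = 1.839852; cosh(ωT) = 3.227224, sinh(ωT) = 3.068383
x(T) = p + (x₀−p)·cosh(ωT) + (ẋ₀/ω)·sinh(ωT) ⇒ p·(1 − cosh) = x(T) − x₀·cosh − (ẋ₀/ω)·sinh
numerator   = 1.6366 − (0.3235)·3.227224 − (0.8407/3.1290)·3.068383 = -0.231820
denominator = 1 − 3.227224 = -2.227224
p = -0.231820 / -2.227224 = 0.1041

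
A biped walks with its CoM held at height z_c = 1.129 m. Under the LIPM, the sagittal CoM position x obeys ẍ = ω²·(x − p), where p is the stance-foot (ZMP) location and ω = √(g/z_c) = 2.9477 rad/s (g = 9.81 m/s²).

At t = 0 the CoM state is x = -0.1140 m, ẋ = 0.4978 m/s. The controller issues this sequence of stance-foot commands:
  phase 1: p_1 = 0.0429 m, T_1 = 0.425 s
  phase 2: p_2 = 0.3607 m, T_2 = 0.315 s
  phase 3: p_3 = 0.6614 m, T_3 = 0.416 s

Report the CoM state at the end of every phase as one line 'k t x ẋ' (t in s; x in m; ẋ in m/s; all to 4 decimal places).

1 0.4250 0.0173 0.1990
2 0.7400 -0.0696 -0.7897
3 1.1560 -1.1088 -4.8176

phase 1: p=0.0429, T=0.425, ωT=1.252773, cosh=1.892872, sinh=1.607161; start (x,ẋ)=(-0.114000, 0.497800) → end (x,ẋ)=(0.017322, 0.198969)
phase 2: p=0.3607, T=0.315, ωT=0.928526, cosh=1.462955, sinh=1.067819; start (x,ẋ)=(0.017322, 0.198969) → end (x,ẋ)=(-0.069570, -0.789739)
phase 3: p=0.6614, T=0.416, ωT=1.226243, cosh=1.850897, sinh=1.557504; start (x,ẋ)=(-0.069570, -0.789739) → end (x,ẋ)=(-1.108831, -4.817646)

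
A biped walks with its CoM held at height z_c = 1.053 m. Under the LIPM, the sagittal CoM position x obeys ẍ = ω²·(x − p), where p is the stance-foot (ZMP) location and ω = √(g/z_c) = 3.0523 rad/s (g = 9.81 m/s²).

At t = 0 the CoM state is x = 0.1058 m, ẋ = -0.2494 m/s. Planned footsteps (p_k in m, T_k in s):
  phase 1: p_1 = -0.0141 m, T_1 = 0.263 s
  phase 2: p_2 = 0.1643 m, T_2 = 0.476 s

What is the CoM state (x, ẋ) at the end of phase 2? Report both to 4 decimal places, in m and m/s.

x = -0.0452, ẋ = -0.5765

phase 1: p=-0.0141, T=0.263, ωT=0.802755, cosh=1.339887, sinh=0.891794; start (x,ẋ)=(0.105800, -0.249400) → end (x,ẋ)=(0.073685, -0.007797)
phase 2: p=0.1643, T=0.476, ωT=1.452895, cosh=2.254683, sinh=2.020791; start (x,ẋ)=(0.073685, -0.007797) → end (x,ẋ)=(-0.045170, -0.576499)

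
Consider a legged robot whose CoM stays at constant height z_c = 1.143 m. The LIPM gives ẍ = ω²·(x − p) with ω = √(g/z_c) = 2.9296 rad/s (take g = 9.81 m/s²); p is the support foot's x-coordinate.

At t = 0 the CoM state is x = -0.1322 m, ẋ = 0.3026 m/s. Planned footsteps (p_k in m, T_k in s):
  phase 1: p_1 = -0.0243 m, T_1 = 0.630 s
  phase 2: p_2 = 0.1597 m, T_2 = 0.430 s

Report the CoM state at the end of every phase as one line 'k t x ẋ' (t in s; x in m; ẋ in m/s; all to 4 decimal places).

phase 1: p=-0.0243, T=0.630, ωT=1.845648, cosh=3.245062, sinh=3.087139; start (x,ẋ)=(-0.132200, 0.302600) → end (x,ẋ)=(-0.055570, 0.006099)
phase 2: p=0.1597, T=0.430, ωT=1.259728, cosh=1.904097, sinh=1.620366; start (x,ẋ)=(-0.055570, 0.006099) → end (x,ẋ)=(-0.246821, -1.010278)

1 0.6300 -0.0556 0.0061
2 1.0600 -0.2468 -1.0103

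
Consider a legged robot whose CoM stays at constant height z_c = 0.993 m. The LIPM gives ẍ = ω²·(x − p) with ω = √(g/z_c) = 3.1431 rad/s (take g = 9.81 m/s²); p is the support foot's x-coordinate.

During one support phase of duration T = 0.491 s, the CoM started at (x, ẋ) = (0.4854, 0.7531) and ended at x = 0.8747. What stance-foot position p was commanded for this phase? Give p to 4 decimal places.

ωT = 3.1431·0.491 = 1.543262; cosh(ωT) = 2.446757, sinh(ωT) = 2.233074
x(T) = p + (x₀−p)·cosh(ωT) + (ẋ₀/ω)·sinh(ωT) ⇒ p·(1 − cosh) = x(T) − x₀·cosh − (ẋ₀/ω)·sinh
numerator   = 0.8747 − (0.4854)·2.446757 − (0.7531/3.1431)·2.233074 = -0.848010
denominator = 1 − 2.446757 = -1.446757
p = -0.848010 / -1.446757 = 0.5861

p = 0.5861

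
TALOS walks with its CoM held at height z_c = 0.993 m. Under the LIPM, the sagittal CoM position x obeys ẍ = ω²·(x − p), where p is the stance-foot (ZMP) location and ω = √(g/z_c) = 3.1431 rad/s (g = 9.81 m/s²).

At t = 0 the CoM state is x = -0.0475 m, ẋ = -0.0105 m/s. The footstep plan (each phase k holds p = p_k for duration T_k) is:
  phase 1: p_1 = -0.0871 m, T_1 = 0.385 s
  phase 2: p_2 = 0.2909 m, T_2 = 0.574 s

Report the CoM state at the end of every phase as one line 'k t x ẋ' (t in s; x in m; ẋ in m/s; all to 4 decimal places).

phase 1: p=-0.0871, T=0.385, ωT=1.210093, cosh=1.825984, sinh=1.527814; start (x,ẋ)=(-0.047500, -0.010500) → end (x,ẋ)=(-0.019895, 0.170989)
phase 2: p=0.2909, T=0.574, ωT=1.804139, cosh=3.119679, sinh=2.955063; start (x,ẋ)=(-0.019895, 0.170989) → end (x,ẋ)=(-0.517921, -2.353250)

1 0.3850 -0.0199 0.1710
2 0.9590 -0.5179 -2.3532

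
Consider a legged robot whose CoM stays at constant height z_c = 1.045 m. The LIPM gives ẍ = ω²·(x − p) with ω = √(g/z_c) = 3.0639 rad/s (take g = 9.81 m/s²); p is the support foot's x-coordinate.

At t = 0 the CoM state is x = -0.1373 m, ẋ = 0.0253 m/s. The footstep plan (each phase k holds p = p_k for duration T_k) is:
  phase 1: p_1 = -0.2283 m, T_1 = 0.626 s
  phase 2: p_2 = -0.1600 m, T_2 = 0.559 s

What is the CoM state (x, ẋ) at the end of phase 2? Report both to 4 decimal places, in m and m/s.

phase 1: p=-0.2283, T=0.626, ωT=1.918001, cosh=3.477120, sinh=3.330220; start (x,ẋ)=(-0.137300, 0.025300) → end (x,ẋ)=(0.115617, 1.016486)
phase 2: p=-0.1600, T=0.559, ωT=1.712720, cosh=2.862198, sinh=2.681823; start (x,ẋ)=(0.115617, 1.016486) → end (x,ẋ)=(1.518598, 5.174085)

x = 1.5186, ẋ = 5.1741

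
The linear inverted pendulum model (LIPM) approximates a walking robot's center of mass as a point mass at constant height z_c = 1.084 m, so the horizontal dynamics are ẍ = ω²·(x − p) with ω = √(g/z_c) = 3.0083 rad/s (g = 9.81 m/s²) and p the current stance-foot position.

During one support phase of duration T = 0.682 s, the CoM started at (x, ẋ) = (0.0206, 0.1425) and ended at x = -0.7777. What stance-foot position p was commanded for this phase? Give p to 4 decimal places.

p = 0.3521

ωT = 3.0083·0.682 = 2.051661; cosh(ωT) = 3.954666, sinh(ωT) = 3.826145
x(T) = p + (x₀−p)·cosh(ωT) + (ẋ₀/ω)·sinh(ωT) ⇒ p·(1 − cosh) = x(T) − x₀·cosh − (ẋ₀/ω)·sinh
numerator   = -0.7777 − (0.0206)·3.954666 − (0.1425/3.0083)·3.826145 = -1.040407
denominator = 1 − 3.954666 = -2.954666
p = -1.040407 / -2.954666 = 0.3521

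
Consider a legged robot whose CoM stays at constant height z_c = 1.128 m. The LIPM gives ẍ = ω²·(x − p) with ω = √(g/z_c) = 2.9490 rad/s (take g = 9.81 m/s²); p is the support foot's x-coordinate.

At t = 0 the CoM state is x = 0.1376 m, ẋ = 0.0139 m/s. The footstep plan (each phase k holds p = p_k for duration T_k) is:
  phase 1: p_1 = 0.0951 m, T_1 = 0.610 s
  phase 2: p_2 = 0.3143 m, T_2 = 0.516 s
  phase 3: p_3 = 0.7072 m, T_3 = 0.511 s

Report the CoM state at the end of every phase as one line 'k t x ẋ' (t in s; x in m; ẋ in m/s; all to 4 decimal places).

1 0.6100 0.2409 0.4115
2 1.1260 0.4424 0.5150
3 1.6370 0.4551 -0.4562

phase 1: p=0.0951, T=0.610, ωT=1.798890, cosh=3.104209, sinh=2.938727; start (x,ẋ)=(0.137600, 0.013900) → end (x,ẋ)=(0.240880, 0.411466)
phase 2: p=0.3143, T=0.516, ωT=1.521684, cosh=2.399138, sinh=2.180794; start (x,ẋ)=(0.240880, 0.411466) → end (x,ẋ)=(0.442437, 0.514992)
phase 3: p=0.7072, T=0.511, ωT=1.506939, cosh=2.367241, sinh=2.145654; start (x,ẋ)=(0.442437, 0.514992) → end (x,ẋ)=(0.455144, -0.456186)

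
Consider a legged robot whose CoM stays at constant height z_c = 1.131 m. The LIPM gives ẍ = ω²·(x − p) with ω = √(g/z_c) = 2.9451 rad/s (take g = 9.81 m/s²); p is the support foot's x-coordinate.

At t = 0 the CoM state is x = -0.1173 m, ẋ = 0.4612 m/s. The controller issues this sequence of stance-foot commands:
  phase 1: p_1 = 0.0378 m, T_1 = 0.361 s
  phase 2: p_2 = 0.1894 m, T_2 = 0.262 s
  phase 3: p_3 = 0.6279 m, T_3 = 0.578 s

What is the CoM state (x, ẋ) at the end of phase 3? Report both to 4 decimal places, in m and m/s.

x = -1.4997, ẋ = -5.9664

phase 1: p=0.0378, T=0.361, ωT=1.063181, cosh=1.620461, sinh=1.275106; start (x,ẋ)=(-0.117300, 0.461200) → end (x,ẋ)=(-0.013853, 0.164908)
phase 2: p=0.1894, T=0.262, ωT=0.771616, cosh=1.312763, sinh=0.850497; start (x,ẋ)=(-0.013853, 0.164908) → end (x,ẋ)=(-0.029800, -0.292624)
phase 3: p=0.6279, T=0.578, ωT=1.702268, cosh=2.834323, sinh=2.652053; start (x,ẋ)=(-0.029800, -0.292624) → end (x,ẋ)=(-1.499742, -5.966400)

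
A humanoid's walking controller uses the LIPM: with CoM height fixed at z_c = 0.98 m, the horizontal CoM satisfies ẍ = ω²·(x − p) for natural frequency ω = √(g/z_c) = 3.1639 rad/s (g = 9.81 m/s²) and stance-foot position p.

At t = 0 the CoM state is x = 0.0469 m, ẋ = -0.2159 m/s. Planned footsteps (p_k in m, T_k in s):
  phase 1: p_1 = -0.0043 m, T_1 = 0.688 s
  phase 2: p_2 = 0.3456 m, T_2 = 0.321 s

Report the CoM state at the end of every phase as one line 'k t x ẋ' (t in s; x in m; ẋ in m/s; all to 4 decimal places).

phase 1: p=-0.0043, T=0.688, ωT=2.176763, cosh=4.465563, sinh=4.352155; start (x,ẋ)=(0.046900, -0.215900) → end (x,ẋ)=(-0.072648, -0.259102)
phase 2: p=0.3456, T=0.321, ωT=1.015612, cosh=1.561617, sinh=1.199436; start (x,ẋ)=(-0.072648, -0.259102) → end (x,ẋ)=(-0.405769, -1.991825)

1 0.6880 -0.0726 -0.2591
2 1.0090 -0.4058 -1.9918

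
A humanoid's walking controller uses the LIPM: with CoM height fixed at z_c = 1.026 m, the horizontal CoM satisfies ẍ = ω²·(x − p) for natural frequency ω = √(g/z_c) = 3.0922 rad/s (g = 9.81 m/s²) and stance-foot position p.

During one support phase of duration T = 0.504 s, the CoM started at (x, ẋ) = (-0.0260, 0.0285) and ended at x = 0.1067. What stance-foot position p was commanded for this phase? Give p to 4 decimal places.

ωT = 3.0922·0.504 = 1.558469; cosh(ωT) = 2.480999, sinh(ωT) = 2.270541
x(T) = p + (x₀−p)·cosh(ωT) + (ẋ₀/ω)·sinh(ωT) ⇒ p·(1 − cosh) = x(T) − x₀·cosh − (ẋ₀/ω)·sinh
numerator   = 0.1067 − (-0.0260)·2.480999 − (0.0285/3.0922)·2.270541 = 0.150279
denominator = 1 − 2.480999 = -1.480999
p = 0.150279 / -1.480999 = -0.1015

p = -0.1015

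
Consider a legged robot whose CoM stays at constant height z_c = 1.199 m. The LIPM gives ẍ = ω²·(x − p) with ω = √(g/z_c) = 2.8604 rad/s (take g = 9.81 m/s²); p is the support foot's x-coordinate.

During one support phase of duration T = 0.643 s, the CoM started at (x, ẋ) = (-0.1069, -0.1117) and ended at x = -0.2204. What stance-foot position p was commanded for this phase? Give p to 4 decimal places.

p = -0.1097

ωT = 2.8604·0.643 = 1.839237; cosh(ωT) = 3.225338, sinh(ωT) = 3.066399
x(T) = p + (x₀−p)·cosh(ωT) + (ẋ₀/ω)·sinh(ωT) ⇒ p·(1 − cosh) = x(T) − x₀·cosh − (ẋ₀/ω)·sinh
numerator   = -0.2204 − (-0.1069)·3.225338 − (-0.1117/2.8604)·3.066399 = 0.244133
denominator = 1 − 3.225338 = -2.225338
p = 0.244133 / -2.225338 = -0.1097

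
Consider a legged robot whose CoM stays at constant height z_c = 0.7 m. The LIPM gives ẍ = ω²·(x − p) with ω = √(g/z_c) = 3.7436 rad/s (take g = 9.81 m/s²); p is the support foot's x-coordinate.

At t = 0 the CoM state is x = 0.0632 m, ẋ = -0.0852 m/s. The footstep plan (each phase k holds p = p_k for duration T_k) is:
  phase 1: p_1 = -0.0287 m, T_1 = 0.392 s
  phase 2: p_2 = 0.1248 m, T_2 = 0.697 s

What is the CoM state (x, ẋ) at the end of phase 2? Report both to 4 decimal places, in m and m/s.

phase 1: p=-0.0287, T=0.392, ωT=1.467491, cosh=2.284420, sinh=2.053917; start (x,ẋ)=(0.063200, -0.085200) → end (x,ẋ)=(0.134493, 0.511991)
phase 2: p=0.1248, T=0.697, ωT=2.609289, cosh=6.831487, sinh=6.757901; start (x,ẋ)=(0.134493, 0.511991) → end (x,ẋ)=(1.115260, 3.742890)

x = 1.1153, ẋ = 3.7429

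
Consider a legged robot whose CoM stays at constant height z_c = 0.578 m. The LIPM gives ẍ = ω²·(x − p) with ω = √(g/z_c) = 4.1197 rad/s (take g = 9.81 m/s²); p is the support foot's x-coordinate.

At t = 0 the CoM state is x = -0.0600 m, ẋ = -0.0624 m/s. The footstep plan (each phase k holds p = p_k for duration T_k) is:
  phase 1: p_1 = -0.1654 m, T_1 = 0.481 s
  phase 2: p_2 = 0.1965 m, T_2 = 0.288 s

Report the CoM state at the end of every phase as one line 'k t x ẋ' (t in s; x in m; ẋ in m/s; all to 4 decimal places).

phase 1: p=-0.1654, T=0.481, ωT=1.981576, cosh=3.696008, sinh=3.558156; start (x,ẋ)=(-0.060000, -0.062400) → end (x,ẋ)=(0.170265, 1.314379)
phase 2: p=0.1965, T=0.288, ωT=1.186474, cosh=1.790403, sinh=1.485107; start (x,ẋ)=(0.170265, 1.314379) → end (x,ẋ)=(0.623348, 2.192756)

1 0.4810 0.1703 1.3144
2 0.7690 0.6233 2.1928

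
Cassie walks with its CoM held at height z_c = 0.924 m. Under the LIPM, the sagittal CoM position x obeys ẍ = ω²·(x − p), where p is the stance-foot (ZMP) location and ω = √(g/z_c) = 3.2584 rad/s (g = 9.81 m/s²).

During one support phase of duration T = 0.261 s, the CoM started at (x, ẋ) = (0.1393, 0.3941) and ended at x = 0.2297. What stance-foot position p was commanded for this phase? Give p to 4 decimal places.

ωT = 3.2584·0.261 = 0.850442; cosh(ωT) = 1.383954, sinh(ωT) = 0.956728
x(T) = p + (x₀−p)·cosh(ωT) + (ẋ₀/ω)·sinh(ωT) ⇒ p·(1 − cosh) = x(T) − x₀·cosh − (ẋ₀/ω)·sinh
numerator   = 0.2297 − (0.1393)·1.383954 − (0.3941/3.2584)·0.956728 = -0.078800
denominator = 1 − 1.383954 = -0.383954
p = -0.078800 / -0.383954 = 0.2052

p = 0.2052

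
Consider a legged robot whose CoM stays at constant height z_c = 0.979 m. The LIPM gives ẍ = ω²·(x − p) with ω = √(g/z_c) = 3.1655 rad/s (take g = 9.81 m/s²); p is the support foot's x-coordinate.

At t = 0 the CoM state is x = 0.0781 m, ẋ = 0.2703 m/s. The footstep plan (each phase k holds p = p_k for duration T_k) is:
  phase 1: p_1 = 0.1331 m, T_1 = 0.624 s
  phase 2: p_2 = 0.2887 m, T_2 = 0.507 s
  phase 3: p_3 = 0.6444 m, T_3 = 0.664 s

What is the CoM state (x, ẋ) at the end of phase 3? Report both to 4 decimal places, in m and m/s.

phase 1: p=0.1331, T=0.624, ωT=1.975272, cosh=3.673652, sinh=3.534928; start (x,ẋ)=(0.078100, 0.270300) → end (x,ẋ)=(0.232894, 0.377548)
phase 2: p=0.2887, T=0.507, ωT=1.604909, cosh=2.589156, sinh=2.388248; start (x,ẋ)=(0.232894, 0.377548) → end (x,ẋ)=(0.429056, 0.555641)
phase 3: p=0.6444, T=0.664, ωT=2.101892, cosh=4.151930, sinh=4.029705; start (x,ẋ)=(0.429056, 0.555641) → end (x,ẋ)=(0.457643, -0.439950)

x = 0.4576, ẋ = -0.4399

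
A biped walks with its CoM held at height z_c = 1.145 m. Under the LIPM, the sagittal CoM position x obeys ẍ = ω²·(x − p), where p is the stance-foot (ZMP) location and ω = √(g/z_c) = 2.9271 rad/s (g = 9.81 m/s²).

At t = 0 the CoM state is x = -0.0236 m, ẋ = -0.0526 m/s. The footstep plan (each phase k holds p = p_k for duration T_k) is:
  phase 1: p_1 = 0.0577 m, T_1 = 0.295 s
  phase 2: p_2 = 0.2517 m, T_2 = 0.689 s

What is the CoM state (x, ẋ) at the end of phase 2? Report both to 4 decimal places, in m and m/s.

x = -1.3763, ẋ = -4.6793

phase 1: p=0.0577, T=0.295, ωT=0.863494, cosh=1.396560, sinh=0.974874; start (x,ẋ)=(-0.023600, -0.052600) → end (x,ẋ)=(-0.073359, -0.305453)
phase 2: p=0.2517, T=0.689, ωT=2.016772, cosh=3.823557, sinh=3.690473; start (x,ẋ)=(-0.073359, -0.305453) → end (x,ẋ)=(-1.376294, -4.679326)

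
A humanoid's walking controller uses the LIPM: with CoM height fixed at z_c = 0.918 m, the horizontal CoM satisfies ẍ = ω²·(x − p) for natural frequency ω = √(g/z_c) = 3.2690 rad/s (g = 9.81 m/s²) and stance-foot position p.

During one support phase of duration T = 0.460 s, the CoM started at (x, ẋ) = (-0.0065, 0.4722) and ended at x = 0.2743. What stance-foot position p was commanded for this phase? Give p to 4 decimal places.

ωT = 3.2690·0.460 = 1.503740; cosh(ωT) = 2.360390, sinh(ωT) = 2.138092
x(T) = p + (x₀−p)·cosh(ωT) + (ẋ₀/ω)·sinh(ωT) ⇒ p·(1 − cosh) = x(T) − x₀·cosh − (ẋ₀/ω)·sinh
numerator   = 0.2743 − (-0.0065)·2.360390 − (0.4722/3.2690)·2.138092 = -0.019200
denominator = 1 − 2.360390 = -1.360390
p = -0.019200 / -1.360390 = 0.0141

p = 0.0141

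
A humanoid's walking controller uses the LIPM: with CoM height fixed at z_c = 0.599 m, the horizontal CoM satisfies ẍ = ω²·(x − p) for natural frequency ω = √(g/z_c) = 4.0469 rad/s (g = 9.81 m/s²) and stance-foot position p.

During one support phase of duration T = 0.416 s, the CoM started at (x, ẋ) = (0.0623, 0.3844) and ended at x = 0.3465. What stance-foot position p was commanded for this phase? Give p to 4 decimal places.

p = 0.0414

ωT = 4.0469·0.416 = 1.683510; cosh(ωT) = 2.785073, sinh(ωT) = 2.599352
x(T) = p + (x₀−p)·cosh(ωT) + (ẋ₀/ω)·sinh(ωT) ⇒ p·(1 − cosh) = x(T) − x₀·cosh − (ẋ₀/ω)·sinh
numerator   = 0.3465 − (0.0623)·2.785073 − (0.3844/4.0469)·2.599352 = -0.073913
denominator = 1 − 2.785073 = -1.785073
p = -0.073913 / -1.785073 = 0.0414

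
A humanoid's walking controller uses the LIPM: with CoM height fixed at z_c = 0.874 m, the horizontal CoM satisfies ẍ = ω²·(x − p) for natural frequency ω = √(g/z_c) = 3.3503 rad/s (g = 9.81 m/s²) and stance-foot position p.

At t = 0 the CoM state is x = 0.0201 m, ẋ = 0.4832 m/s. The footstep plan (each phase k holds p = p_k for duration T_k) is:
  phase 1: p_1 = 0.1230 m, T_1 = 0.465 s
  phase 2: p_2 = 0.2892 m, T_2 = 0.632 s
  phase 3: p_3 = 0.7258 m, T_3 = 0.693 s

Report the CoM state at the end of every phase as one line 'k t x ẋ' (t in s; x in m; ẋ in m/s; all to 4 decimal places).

phase 1: p=0.1230, T=0.465, ωT=1.557889, cosh=2.479684, sinh=2.269104; start (x,ẋ)=(0.020100, 0.483200) → end (x,ẋ)=(0.195104, 0.415919)
phase 2: p=0.2892, T=0.632, ωT=2.117390, cosh=4.214882, sinh=4.094536; start (x,ẋ)=(0.195104, 0.415919) → end (x,ẋ)=(0.400908, 0.462249)
phase 3: p=0.7258, T=0.693, ωT=2.321758, cosh=5.145839, sinh=5.047738; start (x,ẋ)=(0.400908, 0.462249) → end (x,ẋ)=(-0.249592, -3.115729)

1 0.4650 0.1951 0.4159
2 1.0970 0.4009 0.4622
3 1.7900 -0.2496 -3.1157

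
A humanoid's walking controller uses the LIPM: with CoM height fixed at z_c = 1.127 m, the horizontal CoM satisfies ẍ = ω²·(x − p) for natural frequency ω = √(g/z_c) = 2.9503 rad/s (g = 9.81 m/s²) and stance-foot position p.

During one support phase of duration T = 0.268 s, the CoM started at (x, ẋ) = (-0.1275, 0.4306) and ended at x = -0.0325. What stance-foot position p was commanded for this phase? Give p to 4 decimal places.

ωT = 2.9503·0.268 = 0.790680; cosh(ωT) = 1.329216, sinh(ωT) = 0.875680
x(T) = p + (x₀−p)·cosh(ωT) + (ẋ₀/ω)·sinh(ωT) ⇒ p·(1 − cosh) = x(T) − x₀·cosh − (ẋ₀/ω)·sinh
numerator   = -0.0325 − (-0.1275)·1.329216 − (0.4306/2.9503)·0.875680 = 0.009168
denominator = 1 − 1.329216 = -0.329216
p = 0.009168 / -0.329216 = -0.0278

p = -0.0278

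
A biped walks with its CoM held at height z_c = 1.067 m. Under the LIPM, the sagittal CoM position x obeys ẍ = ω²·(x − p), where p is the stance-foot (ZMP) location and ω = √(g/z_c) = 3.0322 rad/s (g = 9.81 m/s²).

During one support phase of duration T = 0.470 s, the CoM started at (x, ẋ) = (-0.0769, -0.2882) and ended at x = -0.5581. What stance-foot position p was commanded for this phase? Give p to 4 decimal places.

ωT = 3.0322·0.470 = 1.425134; cosh(ωT) = 2.199446, sinh(ωT) = 1.958969
x(T) = p + (x₀−p)·cosh(ωT) + (ẋ₀/ω)·sinh(ωT) ⇒ p·(1 − cosh) = x(T) − x₀·cosh − (ẋ₀/ω)·sinh
numerator   = -0.5581 − (-0.0769)·2.199446 − (-0.2882/3.0322)·1.958969 = -0.202769
denominator = 1 − 2.199446 = -1.199446
p = -0.202769 / -1.199446 = 0.1691

p = 0.1691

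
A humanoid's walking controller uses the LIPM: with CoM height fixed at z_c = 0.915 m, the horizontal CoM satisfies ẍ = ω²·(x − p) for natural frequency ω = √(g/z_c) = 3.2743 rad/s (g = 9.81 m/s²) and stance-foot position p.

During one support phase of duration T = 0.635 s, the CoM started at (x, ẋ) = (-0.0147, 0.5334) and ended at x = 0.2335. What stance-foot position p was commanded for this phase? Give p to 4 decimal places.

p = 0.1137

ωT = 3.2743·0.635 = 2.079181; cosh(ωT) = 4.061472, sinh(ωT) = 3.936440
x(T) = p + (x₀−p)·cosh(ωT) + (ẋ₀/ω)·sinh(ωT) ⇒ p·(1 − cosh) = x(T) − x₀·cosh − (ẋ₀/ω)·sinh
numerator   = 0.2335 − (-0.0147)·4.061472 − (0.5334/3.2743)·3.936440 = -0.348062
denominator = 1 − 4.061472 = -3.061472
p = -0.348062 / -3.061472 = 0.1137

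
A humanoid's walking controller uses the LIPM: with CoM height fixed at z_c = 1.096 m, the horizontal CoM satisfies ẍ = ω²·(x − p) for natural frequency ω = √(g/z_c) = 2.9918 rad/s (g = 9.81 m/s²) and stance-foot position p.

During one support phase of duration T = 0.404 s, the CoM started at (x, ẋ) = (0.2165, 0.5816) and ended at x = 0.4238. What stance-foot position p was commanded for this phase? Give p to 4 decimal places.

p = 0.3248

ωT = 2.9918·0.404 = 1.208687; cosh(ωT) = 1.823837, sinh(ωT) = 1.525248
x(T) = p + (x₀−p)·cosh(ωT) + (ẋ₀/ω)·sinh(ωT) ⇒ p·(1 − cosh) = x(T) − x₀·cosh − (ẋ₀/ω)·sinh
numerator   = 0.4238 − (0.2165)·1.823837 − (0.5816/2.9918)·1.525248 = -0.267566
denominator = 1 − 1.823837 = -0.823837
p = -0.267566 / -0.823837 = 0.3248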